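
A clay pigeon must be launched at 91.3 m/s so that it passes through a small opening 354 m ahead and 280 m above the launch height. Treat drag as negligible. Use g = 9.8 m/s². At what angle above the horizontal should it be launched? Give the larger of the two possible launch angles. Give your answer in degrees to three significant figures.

73.6°

Trajectory: y = x tanθ − g x² (1 + tan²θ)/(2v₀²). With x = 354, y = 280, v₀ = 91.3, g = 9.80:
73.66 tan²θ − 354 tanθ + (353.7) = 0.
tanθ = [354 ± √(354² − 4 × 73.66 × (353.7))] / (2 × 73.66) = (354 ± 145.3) / 147.3, giving tanθ = 1.417 or 3.389.
θ = 54.78° or 73.56°; the larger is 73.56°.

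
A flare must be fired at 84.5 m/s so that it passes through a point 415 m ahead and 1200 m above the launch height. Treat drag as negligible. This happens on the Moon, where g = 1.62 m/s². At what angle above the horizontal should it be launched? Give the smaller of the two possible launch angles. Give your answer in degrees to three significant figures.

Trajectory: y = x tanθ − g x² (1 + tan²θ)/(2v₀²). With x = 415, y = 1200, v₀ = 84.5, g = 1.62:
19.54 tan²θ − 415 tanθ + (1220) = 0.
tanθ = [415 ± √(415² − 4 × 19.54 × (1220))] / (2 × 19.54) = (415 ± 277.3) / 39.07, giving tanθ = 3.523 or 17.72.
θ = 74.15° or 86.77°; the smaller is 74.15°.

74.2°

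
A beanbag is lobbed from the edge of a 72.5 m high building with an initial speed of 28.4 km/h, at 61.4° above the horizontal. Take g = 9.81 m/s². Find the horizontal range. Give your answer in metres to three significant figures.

17.4 m

Convert: 28.4 km/h = 28.4/3.6 = 7.889 m/s.
Components: vₓ = 7.889 cos 61.4° = 3.776 m/s, v_y0 = 7.889 sin 61.4° = 6.926 m/s.
The projectile lands when y = 72.5 + (6.926) t − ½·9.81·t² = 0. Positive root: t = (6.926 + √(6.926² + 2·9.81·72.5)) / 9.81 = (6.926 + 38.35) / 9.81 = 4.615 s.
Horizontal distance: R = vₓ t = 3.776 × 4.615 = 17.43 m.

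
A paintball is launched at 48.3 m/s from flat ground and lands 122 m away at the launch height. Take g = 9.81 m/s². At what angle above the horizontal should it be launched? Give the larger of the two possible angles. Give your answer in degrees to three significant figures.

74.6°

R = v₀² sin 2θ / g gives sin 2θ = gR/v₀² = 9.81·122/48.3² = 0.5130.
2θ = 30.87° or 180° − 30.87° = 149.1°, so θ = 15.43° or 74.57°.
The larger angle is 74.57°.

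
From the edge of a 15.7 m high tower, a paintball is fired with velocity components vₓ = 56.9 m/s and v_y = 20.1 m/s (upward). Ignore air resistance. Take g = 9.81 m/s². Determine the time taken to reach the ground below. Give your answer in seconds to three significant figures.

Vertical motion (up positive, ground at y = 0): 4.905 t² − (20.10) t − 15.7 = 0, so t = (20.10 + √(20.10² + 2·9.81·15.7)) / 9.81 = (20.10 + 26.68) / 9.81 = 4.769 s.

4.77 s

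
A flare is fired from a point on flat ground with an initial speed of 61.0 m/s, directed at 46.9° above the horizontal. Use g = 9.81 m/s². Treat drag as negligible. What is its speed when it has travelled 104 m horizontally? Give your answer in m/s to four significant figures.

Resolve: vₓ = 61.00 cos 46.9° = 41.68 m/s and v_y0 = 61.00 sin 46.9° = 44.54 m/s.
At x = 104 m, t = x/vₓ = 104/41.68 = 2.495 s.
Vertical velocity there: v_y = v_y0 − g t = 44.54 − 9.81 × 2.495 = 20.06 m/s.
Speed: √(vₓ² + v_y²) = √(41.68² + 20.06²) = 46.26 m/s.

46.26 m/s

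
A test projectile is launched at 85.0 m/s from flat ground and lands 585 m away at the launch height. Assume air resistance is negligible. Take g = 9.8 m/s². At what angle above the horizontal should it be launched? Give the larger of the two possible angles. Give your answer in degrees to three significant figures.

63.7°

R = v₀² sin 2θ / g gives sin 2θ = gR/v₀² = 9.80·585/85.0² = 0.7935.
2θ = 52.51° or 180° − 52.51° = 127.5°, so θ = 26.26° or 63.74°.
The larger angle is 63.74°.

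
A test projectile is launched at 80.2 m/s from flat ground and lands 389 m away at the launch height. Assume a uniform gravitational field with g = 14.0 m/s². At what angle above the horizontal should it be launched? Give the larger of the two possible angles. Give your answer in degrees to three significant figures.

61.1°

Level-ground range R = v₀² sin(2θ)/g ⇒ sin(2θ) = gR/v₀² = 14.0 × 389 / 80.2² = 0.8467.
2θ = 57.85° or 180° − 57.85° = 122.1°, so θ = 28.93° or 61.07°.
The larger angle is 61.07°.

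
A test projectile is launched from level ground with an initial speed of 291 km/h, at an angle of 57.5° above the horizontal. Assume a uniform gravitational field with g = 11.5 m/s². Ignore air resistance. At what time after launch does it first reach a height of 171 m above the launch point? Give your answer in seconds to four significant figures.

3.603 s

Convert: 291 km/h = 291/3.6 = 80.83 m/s.
Horizontal component vₓ = 80.83 cos 57.5° = 43.43 m/s; vertical v_y0 = 80.83 sin 57.5° = 68.17 m/s.
Set y = v_y0 t − ½ g t² = 171: 5.750 t² − 68.17 t + 171 = 0.
Quadratic formula: t = (68.17 ± √714.71) / 11.5 = (68.17 ± 26.73) / 11.5 → t = 3.603 s or 8.253 s.
The first (ascending) time is 3.603 s.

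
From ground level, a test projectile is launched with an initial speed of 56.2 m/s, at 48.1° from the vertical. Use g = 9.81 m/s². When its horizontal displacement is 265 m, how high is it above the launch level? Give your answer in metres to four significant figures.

40.91 m

Resolve: vₓ = 56.20 sin 48.1° = 41.83 m/s and v_y0 = 56.20 cos 48.1° = 37.53 m/s.
x = vₓ t ⇒ t = 265/41.83 = 6.335 s.
Height: y = v_y0 t − ½ g t² = 37.53 × 6.335 − 4.905 × 6.335² = 237.8 − 196.9 = 40.91 m.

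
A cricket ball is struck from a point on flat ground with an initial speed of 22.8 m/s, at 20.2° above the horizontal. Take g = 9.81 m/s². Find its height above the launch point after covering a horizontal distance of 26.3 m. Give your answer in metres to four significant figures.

2.267 m

Components: vₓ = 22.80 cos 20.2° = 21.40 m/s, v_y0 = 22.80 sin 20.2° = 7.873 m/s.
x = vₓ t ⇒ t = 26.3/21.40 = 1.229 s.
Height: y = v_y0 t − ½ g t² = 7.873 × 1.229 − 4.905 × 1.229² = 9.677 − 7.410 = 2.267 m.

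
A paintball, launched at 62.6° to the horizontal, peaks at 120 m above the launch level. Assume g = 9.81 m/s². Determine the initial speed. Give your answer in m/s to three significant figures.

At the peak v_y = 0, so v_y0 = √(2gH) = √(2 × 9.81 × 120) = 48.52 m/s.
v_y0 = v₀ sin θ ⇒ v₀ = 48.52 / sin 62.6° = 54.65 m/s.

54.7 m/s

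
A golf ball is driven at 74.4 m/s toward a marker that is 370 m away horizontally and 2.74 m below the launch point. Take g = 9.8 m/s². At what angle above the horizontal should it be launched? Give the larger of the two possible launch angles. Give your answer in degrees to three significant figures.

Trajectory: y = x tanθ − g x² (1 + tan²θ)/(2v₀²). With x = 370, y = −2.74, v₀ = 74.4, g = 9.80:
121.2 tan²θ − 370 tanθ + (118.4) = 0.
tanθ = [370 ± √(370² − 4 × 121.2 × (118.4))] / (2 × 121.2) = (370 ± 281.9) / 242.4, giving tanθ = 0.3634 or 2.690.
θ = 19.97° or 69.61°; the larger is 69.61°.

69.6°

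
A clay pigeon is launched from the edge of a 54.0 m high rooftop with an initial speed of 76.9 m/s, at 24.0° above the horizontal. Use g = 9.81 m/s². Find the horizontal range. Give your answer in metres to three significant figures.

Resolve: vₓ = 76.90 cos 24.0° = 70.25 m/s and v_y0 = 76.90 sin 24.0° = 31.28 m/s.
Vertical motion (up positive, ground at y = 0): 4.905 t² − (31.28) t − 54.0 = 0, so t = (31.28 + √(31.28² + 2·9.81·54.0)) / 9.81 = (31.28 + 45.14) / 9.81 = 7.790 s.
Horizontal distance: R = vₓ t = 70.25 × 7.790 = 547.3 m.

547 m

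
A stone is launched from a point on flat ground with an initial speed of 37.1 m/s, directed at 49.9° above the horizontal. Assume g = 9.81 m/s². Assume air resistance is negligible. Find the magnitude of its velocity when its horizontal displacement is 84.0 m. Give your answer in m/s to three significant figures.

24.7 m/s

vₓ = 37.10 cos 49.9° = 23.90 m/s; v_y0 = 37.10 sin 49.9° = 28.38 m/s.
x = vₓ t ⇒ t = 84.0/23.90 = 3.515 s.
Vertical velocity there: v_y = v_y0 − g t = 28.38 − 9.81 × 3.515 = −6.104 m/s.
Speed: √(vₓ² + v_y²) = √(23.90² + 6.104²) = 24.66 m/s.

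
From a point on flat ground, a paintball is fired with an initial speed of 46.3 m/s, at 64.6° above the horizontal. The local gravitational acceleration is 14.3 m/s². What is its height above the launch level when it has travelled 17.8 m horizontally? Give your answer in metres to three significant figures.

31.7 m

vₓ = 46.30 cos 64.6° = 19.86 m/s; v_y0 = 46.30 sin 64.6° = 41.82 m/s.
x = vₓ t ⇒ t = 17.8/19.86 = 0.8963 s.
Height: y = v_y0 t − ½ g t² = 41.82 × 0.8963 − 7.150 × 0.8963² = 37.49 − 5.744 = 31.74 m.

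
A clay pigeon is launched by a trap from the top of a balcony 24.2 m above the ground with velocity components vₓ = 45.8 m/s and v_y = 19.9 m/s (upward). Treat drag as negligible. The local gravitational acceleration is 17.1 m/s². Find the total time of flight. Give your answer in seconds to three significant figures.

3.21 s

The projectile lands when y = 24.2 + (19.90) t − ½·17.1·t² = 0. Positive root: t = (19.90 + √(19.90² + 2·17.1·24.2)) / 17.1 = (19.90 + 34.98) / 17.1 = 3.209 s.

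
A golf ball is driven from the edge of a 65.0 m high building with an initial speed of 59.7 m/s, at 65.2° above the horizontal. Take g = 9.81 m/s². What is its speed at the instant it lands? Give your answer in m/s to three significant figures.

69.6 m/s

Components: vₓ = 59.70 cos 65.2° = 25.04 m/s, v_y0 = 59.70 sin 65.2° = 54.19 m/s.
Vertical motion (up positive, ground at y = 0): 4.905 t² − (54.19) t − 65.0 = 0, so t = (54.19 + √(54.19² + 2·9.81·65.0)) / 9.81 = (54.19 + 64.90) / 9.81 = 12.14 s.
Vertical velocity at impact: v_y = v_y0 − g t = 54.19 − 9.81 × 12.14 = −64.90 m/s.
Speed: |v| = √(vₓ² + v_y²) = √(25.04² + 64.90²) = 69.57 m/s.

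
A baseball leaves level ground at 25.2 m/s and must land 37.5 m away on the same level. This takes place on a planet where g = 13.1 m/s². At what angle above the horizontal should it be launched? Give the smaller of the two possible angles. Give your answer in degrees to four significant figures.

Level-ground range R = v₀² sin(2θ)/g ⇒ sin(2θ) = gR/v₀² = 13.1 × 37.5 / 25.2² = 0.7736.
2θ = 50.68° or 180° − 50.68° = 129.3°, so θ = 25.34° or 64.66°.
The smaller angle is 25.34°.

25.34°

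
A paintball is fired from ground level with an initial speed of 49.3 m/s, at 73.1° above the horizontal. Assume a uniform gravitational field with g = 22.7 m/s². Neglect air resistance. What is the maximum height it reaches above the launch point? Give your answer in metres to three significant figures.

Resolve: vₓ = 49.30 cos 73.1° = 14.33 m/s and v_y0 = 49.30 sin 73.1° = 47.17 m/s.
At the apex v_y = 0, so H = v_y0²/(2g) = 47.17²/45.40 = 49.01 m.

49.0 m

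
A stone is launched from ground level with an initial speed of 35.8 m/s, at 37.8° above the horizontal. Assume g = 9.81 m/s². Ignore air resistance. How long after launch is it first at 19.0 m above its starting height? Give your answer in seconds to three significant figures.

Resolve: vₓ = 35.80 cos 37.8° = 28.29 m/s and v_y0 = 35.80 sin 37.8° = 21.94 m/s.
Height y(t) = 21.94 t − 4.905 t² = 19.0 gives 4.905 t² − 21.94 t + 19.0 = 0.
t = [21.94 ± √(21.94² − 2·9.81·19.0)] / 9.81 = (21.94 ± 10.42) / 9.81, so t = 1.174 s or t = 3.299 s.
The first (ascending) time is 1.174 s.

1.17 s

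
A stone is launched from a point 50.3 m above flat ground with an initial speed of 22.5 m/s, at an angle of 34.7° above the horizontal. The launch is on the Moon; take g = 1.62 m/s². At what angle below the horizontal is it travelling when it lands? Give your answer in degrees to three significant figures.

44.4°

Resolve: vₓ = 22.50 cos 34.7° = 18.50 m/s and v_y0 = 22.50 sin 34.7° = 12.81 m/s.
With up positive and y = 0 at the ground: y(t) = 50.3 + (12.81) t − 0.8100 t². Setting y = 0 and taking the positive root: t = [12.81 + √(12.81² + 2·1.62·50.3)] / 1.62 = (12.81 + 18.08) / 1.62 = 19.07 s.
At impact: v_y = v_y0 − g t = −18.08 m/s; vₓ = 18.50 m/s.
Angle below horizontal: arctan(|v_y|/vₓ) = arctan(18.08/18.50) = 44.35°.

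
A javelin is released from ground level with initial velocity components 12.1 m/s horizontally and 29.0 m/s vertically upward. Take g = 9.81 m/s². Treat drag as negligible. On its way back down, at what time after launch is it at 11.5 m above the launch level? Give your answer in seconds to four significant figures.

Require v_y0 t − ½ g t² = 11.5, i.e. 4.905 t² − 29.00 t + 11.5 = 0.
t = [29.00 ± √(29.00² − 2·9.81·11.5)] / 9.81 = (29.00 ± 24.81) / 9.81, so t = 0.4275 s or t = 5.485 s.
The descending-branch root is 5.485 s.

5.485 s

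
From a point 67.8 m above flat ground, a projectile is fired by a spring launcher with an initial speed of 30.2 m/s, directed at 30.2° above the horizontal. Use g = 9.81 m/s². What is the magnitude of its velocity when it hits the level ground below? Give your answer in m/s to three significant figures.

47.4 m/s

Horizontal component vₓ = 30.20 cos 30.2° = 26.10 m/s; vertical v_y0 = 30.20 sin 30.2° = 15.19 m/s.
The projectile lands when y = 67.8 + (15.19) t − ½·9.81·t² = 0. Positive root: t = (15.19 + √(15.19² + 2·9.81·67.8)) / 9.81 = (15.19 + 39.51) / 9.81 = 5.576 s.
Vertical velocity at impact: v_y = v_y0 − g t = 15.19 − 9.81 × 5.576 = −39.51 m/s.
Speed: |v| = √(vₓ² + v_y²) = √(26.10² + 39.51²) = 47.35 m/s.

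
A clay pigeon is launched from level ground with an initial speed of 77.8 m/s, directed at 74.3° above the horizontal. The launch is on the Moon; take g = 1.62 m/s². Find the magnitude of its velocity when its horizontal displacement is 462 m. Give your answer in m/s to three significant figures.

44.6 m/s

Components: vₓ = 77.80 cos 74.3° = 21.05 m/s, v_y0 = 77.80 sin 74.3° = 74.90 m/s.
x = vₓ t ⇒ t = 462/21.05 = 21.94 s.
Vertical velocity there: v_y = v_y0 − g t = 74.90 − 1.62 × 21.94 = 39.35 m/s.
Speed: √(vₓ² + v_y²) = √(21.05² + 39.35²) = 44.62 m/s.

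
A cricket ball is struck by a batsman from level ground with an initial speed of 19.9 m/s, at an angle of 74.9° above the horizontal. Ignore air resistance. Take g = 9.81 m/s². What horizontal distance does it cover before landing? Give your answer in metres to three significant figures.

20.3 m

Resolve: vₓ = 19.90 cos 74.9° = 5.184 m/s and v_y0 = 19.90 sin 74.9° = 19.21 m/s.
Flight time T = 2 v_y0 / g = 3.917 s.
Range: R = vₓ T = 5.184 × 3.917 = 20.31 m.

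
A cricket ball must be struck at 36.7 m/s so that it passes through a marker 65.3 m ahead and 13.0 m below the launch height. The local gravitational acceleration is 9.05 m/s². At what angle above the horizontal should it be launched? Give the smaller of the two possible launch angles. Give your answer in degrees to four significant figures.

1.168°

Trajectory: y = x tanθ − g x² (1 + tan²θ)/(2v₀²). With x = 65.3, y = −13.0, v₀ = 36.7, g = 9.05:
14.33 tan²θ − 65.3 tanθ + (1.326) = 0.
tanθ = [65.3 ± √(65.3² − 4 × 14.33 × (1.326))] / (2 × 14.33) = (65.3 ± 64.72) / 28.65, giving tanθ = 0.02039 or 4.538.
θ = 1.168° or 77.57°; the smaller is 1.168°.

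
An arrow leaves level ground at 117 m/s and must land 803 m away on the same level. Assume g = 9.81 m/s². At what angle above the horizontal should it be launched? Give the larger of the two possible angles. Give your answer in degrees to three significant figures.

From R = (v₀²/g) sin 2θ: sin 2θ = 9.81 × 803 / 13689 = 0.5755.
2θ = 35.13° or 180° − 35.13° = 144.9°, so θ = 17.57° or 72.43°.
The larger angle is 72.43°.

72.4°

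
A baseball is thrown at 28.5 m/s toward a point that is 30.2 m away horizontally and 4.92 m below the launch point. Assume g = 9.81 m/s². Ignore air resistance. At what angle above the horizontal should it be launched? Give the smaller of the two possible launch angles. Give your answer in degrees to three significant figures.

1.12°

Trajectory: y = x tanθ − g x² (1 + tan²θ)/(2v₀²). With x = 30.2, y = −4.92, v₀ = 28.5, g = 9.81:
5.508 tan²θ − 30.2 tanθ + (0.5876) = 0.
tanθ = [30.2 ± √(30.2² − 4 × 5.508 × (0.5876))] / (2 × 5.508) = (30.2 ± 29.98) / 11.02, giving tanθ = 0.01953 or 5.464.
θ = 1.119° or 79.63°; the smaller is 1.119°.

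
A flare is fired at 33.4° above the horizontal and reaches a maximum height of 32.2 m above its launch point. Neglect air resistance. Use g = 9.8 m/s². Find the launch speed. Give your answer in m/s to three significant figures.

45.6 m/s

At the peak v_y = 0, so v_y0 = √(2gH) = √(2 × 9.80 × 32.2) = 25.12 m/s.
v_y0 = v₀ sin θ ⇒ v₀ = 25.12 / sin 33.4° = 45.64 m/s.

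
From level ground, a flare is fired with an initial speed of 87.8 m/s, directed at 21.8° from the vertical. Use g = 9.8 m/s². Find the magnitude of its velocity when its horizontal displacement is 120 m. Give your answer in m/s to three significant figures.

55.9 m/s

vₓ = 87.80 sin 21.8° = 32.61 m/s; v_y0 = 87.80 cos 21.8° = 81.52 m/s.
At x = 120 m, t = x/vₓ = 120/32.61 = 3.680 s.
Vertical velocity there: v_y = v_y0 − g t = 81.52 − 9.80 × 3.680 = 45.45 m/s.
Speed: √(vₓ² + v_y²) = √(32.61² + 45.45²) = 55.94 m/s.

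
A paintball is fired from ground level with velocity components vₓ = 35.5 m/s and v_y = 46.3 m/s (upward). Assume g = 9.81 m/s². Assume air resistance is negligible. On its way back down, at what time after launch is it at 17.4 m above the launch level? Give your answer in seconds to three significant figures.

Set y = v_y0 t − ½ g t² = 17.4: 4.905 t² − 46.30 t + 17.4 = 0.
Quadratic formula: t = (46.30 ± √1802.3) / 9.81 = (46.30 ± 42.45) / 9.81 → t = 0.3921 s or 9.047 s.
The descending-branch root is 9.047 s.

9.05 s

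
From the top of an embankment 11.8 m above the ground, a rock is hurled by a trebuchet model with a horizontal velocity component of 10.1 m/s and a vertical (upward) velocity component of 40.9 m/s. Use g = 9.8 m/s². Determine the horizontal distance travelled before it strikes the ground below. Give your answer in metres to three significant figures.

With up positive and y = 0 at the ground: y(t) = 11.8 + (40.90) t − 4.900 t². Setting y = 0 and taking the positive root: t = [40.90 + √(40.90² + 2·9.80·11.8)] / 9.80 = (40.90 + 43.64) / 9.80 = 8.626 s.
Horizontal distance: R = vₓ t = 10.10 × 8.626 = 87.12 m.

87.1 m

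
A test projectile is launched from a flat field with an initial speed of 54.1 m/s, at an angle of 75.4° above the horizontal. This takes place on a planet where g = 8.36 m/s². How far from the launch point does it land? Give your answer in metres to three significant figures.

171 m

Components: vₓ = 54.10 cos 75.4° = 13.64 m/s, v_y0 = 54.10 sin 75.4° = 52.35 m/s.
Flight time T = 2 v_y0 / g = 12.52 s.
Horizontal distance R = vₓ T = 13.64 × 12.52 = 170.8 m.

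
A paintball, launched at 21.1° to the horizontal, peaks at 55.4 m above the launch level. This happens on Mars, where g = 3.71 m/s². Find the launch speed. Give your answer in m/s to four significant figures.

56.32 m/s

At the peak v_y = 0, so v_y0 = √(2gH) = √(2 × 3.71 × 55.4) = 20.27 m/s.
v_y0 = v₀ sin θ ⇒ v₀ = 20.27 / sin 21.1° = 56.32 m/s.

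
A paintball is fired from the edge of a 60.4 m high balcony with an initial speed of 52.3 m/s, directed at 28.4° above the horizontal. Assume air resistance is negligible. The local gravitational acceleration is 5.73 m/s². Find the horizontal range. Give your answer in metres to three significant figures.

vₓ = 52.30 cos 28.4° = 46.01 m/s; v_y0 = 52.30 sin 28.4° = 24.88 m/s.
The projectile lands when y = 60.4 + (24.88) t − ½·5.73·t² = 0. Positive root: t = (24.88 + √(24.88² + 2·5.73·60.4)) / 5.73 = (24.88 + 36.21) / 5.73 = 10.66 s.
Horizontal distance: R = vₓ t = 46.01 × 10.66 = 490.4 m.

490 m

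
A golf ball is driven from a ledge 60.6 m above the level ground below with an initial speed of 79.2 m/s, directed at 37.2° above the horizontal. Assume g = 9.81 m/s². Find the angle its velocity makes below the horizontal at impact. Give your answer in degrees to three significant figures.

vₓ = 79.20 cos 37.2° = 63.09 m/s; v_y0 = 79.20 sin 37.2° = 47.88 m/s.
The projectile lands when y = 60.6 + (47.88) t − ½·9.81·t² = 0. Positive root: t = (47.88 + √(47.88² + 2·9.81·60.6)) / 9.81 = (47.88 + 59.01) / 9.81 = 10.90 s.
At impact: v_y = v_y0 − g t = −59.01 m/s; vₓ = 63.09 m/s.
Angle below horizontal: arctan(|v_y|/vₓ) = arctan(59.01/63.09) = 43.09°.

43.1°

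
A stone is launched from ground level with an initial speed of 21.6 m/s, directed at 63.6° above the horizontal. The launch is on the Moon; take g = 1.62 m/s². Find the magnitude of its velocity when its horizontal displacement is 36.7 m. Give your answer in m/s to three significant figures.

16.3 m/s

Resolve: vₓ = 21.60 cos 63.6° = 9.604 m/s and v_y0 = 21.60 sin 63.6° = 19.35 m/s.
Time to reach x = 36.7 m: t = x/vₓ = 36.7/9.604 = 3.821 s.
Vertical velocity there: v_y = v_y0 − g t = 19.35 − 1.62 × 3.821 = 13.16 m/s.
Speed: √(vₓ² + v_y²) = √(9.604² + 13.16²) = 16.29 m/s.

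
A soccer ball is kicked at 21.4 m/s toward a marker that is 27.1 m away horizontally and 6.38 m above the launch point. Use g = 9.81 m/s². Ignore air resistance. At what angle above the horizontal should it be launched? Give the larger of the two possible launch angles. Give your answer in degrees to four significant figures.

Trajectory: y = x tanθ − g x² (1 + tan²θ)/(2v₀²). With x = 27.1, y = 6.38, v₀ = 21.4, g = 9.81:
7.866 tan²θ − 27.1 tanθ + (14.25) = 0.
tanθ = [27.1 ± √(27.1² − 4 × 7.866 × (14.25))] / (2 × 7.866) = (27.1 ± 16.92) / 15.73, giving tanθ = 0.6473 or 2.798.
θ = 32.91° or 70.33°; the larger is 70.33°.

70.33°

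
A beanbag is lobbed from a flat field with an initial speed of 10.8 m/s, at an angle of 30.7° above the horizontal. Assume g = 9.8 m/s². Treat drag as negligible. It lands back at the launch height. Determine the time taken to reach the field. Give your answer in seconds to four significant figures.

Resolve: vₓ = 10.80 cos 30.7° = 9.286 m/s and v_y0 = 10.80 sin 30.7° = 5.514 m/s.
It returns to y = 0 when t = 2 v_y0 / g = 2(5.514)/9.80 = 1.125 s.

1.125 s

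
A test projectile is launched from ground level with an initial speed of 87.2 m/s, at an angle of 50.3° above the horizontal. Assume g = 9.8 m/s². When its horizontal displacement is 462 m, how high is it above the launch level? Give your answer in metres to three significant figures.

Horizontal component vₓ = 87.20 cos 50.3° = 55.70 m/s; vertical v_y0 = 87.20 sin 50.3° = 67.09 m/s.
At x = 462 m, t = x/vₓ = 462/55.70 = 8.294 s.
Height: y = v_y0 t − ½ g t² = 67.09 × 8.294 − 4.900 × 8.294² = 556.5 − 337.1 = 219.4 m.

219 m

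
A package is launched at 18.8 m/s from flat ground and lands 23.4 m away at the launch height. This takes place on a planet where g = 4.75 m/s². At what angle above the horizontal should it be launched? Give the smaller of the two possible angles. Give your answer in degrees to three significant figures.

9.16°

From R = (v₀²/g) sin 2θ: sin 2θ = 4.75 × 23.4 / 353.44 = 0.3145.
2θ = 18.33° or 180° − 18.33° = 161.7°, so θ = 9.165° or 80.84°.
The smaller angle is 9.165°.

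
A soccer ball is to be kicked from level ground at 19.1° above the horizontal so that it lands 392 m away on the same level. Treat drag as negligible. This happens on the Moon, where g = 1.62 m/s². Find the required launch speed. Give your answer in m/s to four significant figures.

32.05 m/s

From R = (v₀² / g) sin 2θ: v₀ = √(gR / sin 2θ).
v₀ = √(1.62 × 392 / sin 38.20°) = √(635.0 / 0.6184) = √1026.9 = 32.05 m/s.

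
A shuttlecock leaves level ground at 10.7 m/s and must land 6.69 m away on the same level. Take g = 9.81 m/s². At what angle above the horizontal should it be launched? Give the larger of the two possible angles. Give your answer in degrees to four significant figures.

72.51°

R = v₀² sin 2θ / g gives sin 2θ = gR/v₀² = 9.81·6.69/10.7² = 0.5732.
2θ = 34.98° or 180° − 34.98° = 145.0°, so θ = 17.49° or 72.51°.
The larger angle is 72.51°.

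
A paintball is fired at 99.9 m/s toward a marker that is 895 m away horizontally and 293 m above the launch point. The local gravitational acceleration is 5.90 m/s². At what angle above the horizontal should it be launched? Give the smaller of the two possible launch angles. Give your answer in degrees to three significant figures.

36.3°

Trajectory: y = x tanθ − g x² (1 + tan²θ)/(2v₀²). With x = 895, y = 293, v₀ = 99.9, g = 5.90:
236.8 tan²θ − 895 tanθ + (529.8) = 0.
tanθ = [895 ± √(895² − 4 × 236.8 × (529.8))] / (2 × 236.8) = (895 ± 547.1) / 473.6, giving tanθ = 0.7347 or 3.045.
θ = 36.31° or 71.82°; the smaller is 36.31°.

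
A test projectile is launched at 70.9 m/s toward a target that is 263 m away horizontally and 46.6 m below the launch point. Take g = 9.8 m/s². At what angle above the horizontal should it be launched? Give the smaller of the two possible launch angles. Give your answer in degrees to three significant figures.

4.62°

Trajectory: y = x tanθ − g x² (1 + tan²θ)/(2v₀²). With x = 263, y = −46.6, v₀ = 70.9, g = 9.80:
67.42 tan²θ − 263 tanθ + (20.82) = 0.
tanθ = [263 ± √(263² − 4 × 67.42 × (20.82))] / (2 × 67.42) = (263 ± 252.1) / 134.8, giving tanθ = 0.08086 or 3.820.
θ = 4.623° or 75.33°; the smaller is 4.623°.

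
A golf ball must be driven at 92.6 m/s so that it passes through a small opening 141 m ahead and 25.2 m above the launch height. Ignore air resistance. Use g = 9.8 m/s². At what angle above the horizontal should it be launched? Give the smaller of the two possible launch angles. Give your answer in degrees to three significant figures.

14.8°

Trajectory: y = x tanθ − g x² (1 + tan²θ)/(2v₀²). With x = 141, y = 25.2, v₀ = 92.6, g = 9.80:
11.36 tan²θ − 141 tanθ + (36.56) = 0.
tanθ = [141 ± √(141² − 4 × 11.36 × (36.56))] / (2 × 11.36) = (141 ± 135.0) / 22.72, giving tanθ = 0.2650 or 12.15.
θ = 14.84° or 85.29°; the smaller is 14.84°.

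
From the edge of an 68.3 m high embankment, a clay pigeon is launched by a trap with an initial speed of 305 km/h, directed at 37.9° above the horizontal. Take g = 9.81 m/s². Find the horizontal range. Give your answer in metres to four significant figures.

788.3 m

Convert: 305 km/h = 305/3.6 = 84.72 m/s.
Horizontal component vₓ = 84.72 cos 37.9° = 66.85 m/s; vertical v_y0 = 84.72 sin 37.9° = 52.04 m/s.
The projectile lands when y = 68.3 + (52.04) t − ½·9.81·t² = 0. Positive root: t = (52.04 + √(52.04² + 2·9.81·68.3)) / 9.81 = (52.04 + 63.63) / 9.81 = 11.79 s.
Horizontal distance: R = vₓ t = 66.85 × 11.79 = 788.3 m.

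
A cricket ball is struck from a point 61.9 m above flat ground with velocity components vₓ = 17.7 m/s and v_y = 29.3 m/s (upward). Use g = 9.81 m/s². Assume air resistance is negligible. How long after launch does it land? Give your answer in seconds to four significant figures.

7.628 s

Vertical motion (up positive, ground at y = 0): 4.905 t² − (29.30) t − 61.9 = 0, so t = (29.30 + √(29.30² + 2·9.81·61.9)) / 9.81 = (29.30 + 45.53) / 9.81 = 7.628 s.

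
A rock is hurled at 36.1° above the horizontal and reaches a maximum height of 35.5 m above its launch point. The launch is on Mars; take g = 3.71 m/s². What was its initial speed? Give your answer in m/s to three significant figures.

At the peak v_y = 0, so v_y0 = √(2gH) = √(2 × 3.71 × 35.5) = 16.23 m/s.
v_y0 = v₀ sin θ ⇒ v₀ = 16.23 / sin 36.1° = 27.55 m/s.

27.5 m/s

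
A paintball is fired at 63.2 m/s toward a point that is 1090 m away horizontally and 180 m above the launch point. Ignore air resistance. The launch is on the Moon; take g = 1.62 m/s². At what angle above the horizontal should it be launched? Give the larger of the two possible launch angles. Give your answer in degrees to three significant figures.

76.3°

Trajectory: y = x tanθ − g x² (1 + tan²θ)/(2v₀²). With x = 1090, y = 180, v₀ = 63.2, g = 1.62:
240.9 tan²θ − 1090 tanθ + (420.9) = 0.
tanθ = [1090 ± √(1090² − 4 × 240.9 × (420.9))] / (2 × 240.9) = (1090 ± 884.5) / 481.9, giving tanθ = 0.4264 or 4.098.
θ = 23.09° or 76.29°; the larger is 76.29°.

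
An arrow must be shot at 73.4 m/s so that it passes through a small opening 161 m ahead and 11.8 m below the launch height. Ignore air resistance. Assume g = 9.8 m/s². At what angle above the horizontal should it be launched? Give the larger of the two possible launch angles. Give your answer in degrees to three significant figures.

81.6°

Trajectory: y = x tanθ − g x² (1 + tan²θ)/(2v₀²). With x = 161, y = −11.8, v₀ = 73.4, g = 9.80:
23.58 tan²θ − 161 tanθ + (11.78) = 0.
tanθ = [161 ± √(161² − 4 × 23.58 × (11.78))] / (2 × 23.58) = (161 ± 157.5) / 47.15, giving tanθ = 0.07394 or 6.755.
θ = 4.229° or 81.58°; the larger is 81.58°.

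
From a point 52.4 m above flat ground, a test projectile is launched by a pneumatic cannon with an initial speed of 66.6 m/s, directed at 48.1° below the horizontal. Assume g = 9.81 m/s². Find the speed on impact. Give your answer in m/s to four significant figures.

vₓ = 66.60 cos 48.1° = 44.48 m/s; v_y0 = −49.57 m/s (downward).
Vertical motion (up positive, ground at y = 0): 4.905 t² − (−49.57) t − 52.4 = 0, so t = (−49.57 + √(49.57² + 2·9.81·52.4)) / 9.81 = (−49.57 + 59.04) / 9.81 = 0.9649 s.
Vertical velocity at impact: v_y = v_y0 − g t = −49.57 − 9.81 × 0.9649 = −59.04 m/s.
Speed: |v| = √(vₓ² + v_y²) = √(44.48² + 59.04²) = 73.92 m/s.

73.92 m/s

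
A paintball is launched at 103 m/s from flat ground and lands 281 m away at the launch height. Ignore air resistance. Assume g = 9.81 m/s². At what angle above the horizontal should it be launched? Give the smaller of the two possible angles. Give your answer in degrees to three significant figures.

7.53°

From R = (v₀²/g) sin 2θ: sin 2θ = 9.81 × 281 / 10609 = 0.2598.
2θ = 15.06° or 180° − 15.06° = 164.9°, so θ = 7.530° or 82.47°.
The smaller angle is 7.530°.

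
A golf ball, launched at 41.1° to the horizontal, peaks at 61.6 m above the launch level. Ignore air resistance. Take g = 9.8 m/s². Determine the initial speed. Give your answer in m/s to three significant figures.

At the peak v_y = 0, so v_y0 = √(2gH) = √(2 × 9.80 × 61.6) = 34.75 m/s.
v_y0 = v₀ sin θ ⇒ v₀ = 34.75 / sin 41.1° = 52.86 m/s.

52.9 m/s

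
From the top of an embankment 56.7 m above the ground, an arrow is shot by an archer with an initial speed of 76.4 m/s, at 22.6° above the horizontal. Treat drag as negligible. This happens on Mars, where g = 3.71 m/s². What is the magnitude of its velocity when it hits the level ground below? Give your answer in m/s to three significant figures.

79.1 m/s

vₓ = 76.40 cos 22.6° = 70.53 m/s; v_y0 = 76.40 sin 22.6° = 29.36 m/s.
With up positive and y = 0 at the ground: y(t) = 56.7 + (29.36) t − 1.855 t². Setting y = 0 and taking the positive root: t = [29.36 + √(29.36² + 2·3.71·56.7)] / 3.71 = (29.36 + 35.82) / 3.71 = 17.57 s.
Vertical velocity at impact: v_y = v_y0 − g t = 29.36 − 3.71 × 17.57 = −35.82 m/s.
Speed: |v| = √(vₓ² + v_y²) = √(70.53² + 35.82²) = 79.11 m/s.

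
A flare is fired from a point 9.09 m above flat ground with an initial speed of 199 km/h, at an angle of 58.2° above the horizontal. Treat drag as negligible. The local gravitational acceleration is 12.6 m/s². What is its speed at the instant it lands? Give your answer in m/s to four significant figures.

57.31 m/s

Convert: 199 km/h = 199/3.6 = 55.28 m/s.
Horizontal component vₓ = 55.28 cos 58.2° = 29.13 m/s; vertical v_y0 = 55.28 sin 58.2° = 46.98 m/s.
With up positive and y = 0 at the ground: y(t) = 9.09 + (46.98) t − 6.300 t². Setting y = 0 and taking the positive root: t = [46.98 + √(46.98² + 2·12.6·9.09)] / 12.6 = (46.98 + 49.36) / 12.6 = 7.646 s.
Vertical velocity at impact: v_y = v_y0 − g t = 46.98 − 12.6 × 7.646 = −49.36 m/s.
Speed: |v| = √(vₓ² + v_y²) = √(29.13² + 49.36²) = 57.31 m/s.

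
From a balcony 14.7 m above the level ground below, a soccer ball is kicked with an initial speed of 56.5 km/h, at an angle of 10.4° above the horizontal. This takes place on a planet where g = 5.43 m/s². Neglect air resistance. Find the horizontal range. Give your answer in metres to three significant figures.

44.9 m

Convert: 56.5 km/h = 56.5/3.6 = 15.69 m/s.
vₓ = 15.69 cos 10.4° = 15.44 m/s; v_y0 = 15.69 sin 10.4° = 2.833 m/s.
The projectile lands when y = 14.7 + (2.833) t − ½·5.43·t² = 0. Positive root: t = (2.833 + √(2.833² + 2·5.43·14.7)) / 5.43 = (2.833 + 12.95) / 5.43 = 2.906 s.
Horizontal distance: R = vₓ t = 15.44 × 2.906 = 44.87 m.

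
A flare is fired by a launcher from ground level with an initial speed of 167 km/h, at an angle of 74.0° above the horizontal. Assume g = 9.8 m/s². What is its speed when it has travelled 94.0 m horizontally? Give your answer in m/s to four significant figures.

30.28 m/s

Convert: 167 km/h = 167/3.6 = 46.39 m/s.
Horizontal component vₓ = 46.39 cos 74.0° = 12.79 m/s; vertical v_y0 = 46.39 sin 74.0° = 44.59 m/s.
Time to reach x = 94.0 m: t = x/vₓ = 94.0/12.79 = 7.351 s.
Vertical velocity there: v_y = v_y0 − g t = 44.59 − 9.80 × 7.351 = −27.45 m/s.
Speed: √(vₓ² + v_y²) = √(12.79² + 27.45²) = 30.28 m/s.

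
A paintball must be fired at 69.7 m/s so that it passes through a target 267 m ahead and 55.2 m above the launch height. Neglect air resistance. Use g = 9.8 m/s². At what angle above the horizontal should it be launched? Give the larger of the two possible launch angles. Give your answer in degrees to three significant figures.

Trajectory: y = x tanθ − g x² (1 + tan²θ)/(2v₀²). With x = 267, y = 55.2, v₀ = 69.7, g = 9.80:
71.90 tan²θ − 267 tanθ + (127.1) = 0.
tanθ = [267 ± √(267² − 4 × 71.90 × (127.1))] / (2 × 71.90) = (267 ± 186.4) / 143.8, giving tanθ = 0.5607 or 3.153.
θ = 29.28° or 72.40°; the larger is 72.40°.

72.4°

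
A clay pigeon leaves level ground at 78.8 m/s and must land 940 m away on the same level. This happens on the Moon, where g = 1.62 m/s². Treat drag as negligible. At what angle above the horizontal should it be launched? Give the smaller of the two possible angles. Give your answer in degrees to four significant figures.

7.098°

R = v₀² sin 2θ / g gives sin 2θ = gR/v₀² = 1.62·940/78.8² = 0.2452.
2θ = 14.20° or 180° − 14.20° = 165.8°, so θ = 7.098° or 82.90°.
The smaller angle is 7.098°.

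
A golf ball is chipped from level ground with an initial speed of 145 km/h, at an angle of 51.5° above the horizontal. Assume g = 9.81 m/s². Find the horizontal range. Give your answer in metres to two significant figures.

Convert: 145 km/h = 145/3.6 = 40.28 m/s.
Resolve: vₓ = 40.28 cos 51.5° = 25.07 m/s and v_y0 = 40.28 sin 51.5° = 31.52 m/s.
Time aloft: T = 2 v_y0 / g = 2 × 31.52 / 9.81 = 6.426 s.
Horizontal distance R = vₓ T = 25.07 × 6.426 = 161.1 m.

160 m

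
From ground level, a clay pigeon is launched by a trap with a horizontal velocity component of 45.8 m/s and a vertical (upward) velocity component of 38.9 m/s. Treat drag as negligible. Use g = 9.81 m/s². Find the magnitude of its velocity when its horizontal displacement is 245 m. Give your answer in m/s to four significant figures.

47.77 m/s

At x = 245 m, t = x/vₓ = 245/45.80 = 5.349 s.
Vertical velocity there: v_y = v_y0 − g t = 38.90 − 9.81 × 5.349 = −13.58 m/s.
Speed: √(vₓ² + v_y²) = √(45.80² + 13.58²) = 47.77 m/s.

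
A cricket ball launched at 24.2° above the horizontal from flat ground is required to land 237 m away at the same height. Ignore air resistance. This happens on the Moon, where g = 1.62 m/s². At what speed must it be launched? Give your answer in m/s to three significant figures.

On level ground R = v₀² sin 2θ / g ⇒ v₀ = √(gR / sin 2θ).
v₀ = √(1.62 × 237 / sin 48.40°) = √(383.9 / 0.7478) = √513.43 = 22.66 m/s.

22.7 m/s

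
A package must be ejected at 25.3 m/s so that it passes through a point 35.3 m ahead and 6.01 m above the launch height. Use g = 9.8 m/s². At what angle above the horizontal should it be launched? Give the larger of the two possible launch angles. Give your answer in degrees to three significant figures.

Trajectory: y = x tanθ − g x² (1 + tan²θ)/(2v₀²). With x = 35.3, y = 6.01, v₀ = 25.3, g = 9.80:
9.539 tan²θ − 35.3 tanθ + (15.55) = 0.
tanθ = [35.3 ± √(35.3² − 4 × 9.539 × (15.55))] / (2 × 9.539) = (35.3 ± 25.55) / 19.08, giving tanθ = 0.5111 or 3.190.
θ = 27.07° or 72.59°; the larger is 72.59°.

72.6°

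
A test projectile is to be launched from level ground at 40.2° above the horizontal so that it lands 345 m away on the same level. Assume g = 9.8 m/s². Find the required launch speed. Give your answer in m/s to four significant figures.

On level ground R = v₀² sin 2θ / g ⇒ v₀ = √(gR / sin 2θ).
v₀ = √(9.80 × 345 / sin 80.40°) = √(3381 / 0.9860) = √3429.0 = 58.56 m/s.

58.56 m/s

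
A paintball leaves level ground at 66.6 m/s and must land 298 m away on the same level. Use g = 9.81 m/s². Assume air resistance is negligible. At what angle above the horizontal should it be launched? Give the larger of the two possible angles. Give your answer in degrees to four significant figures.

69.39°

Level-ground range R = v₀² sin(2θ)/g ⇒ sin(2θ) = gR/v₀² = 9.81 × 298 / 66.6² = 0.6591.
2θ = 41.23° or 180° − 41.23° = 138.8°, so θ = 20.61° or 69.39°.
The larger angle is 69.39°.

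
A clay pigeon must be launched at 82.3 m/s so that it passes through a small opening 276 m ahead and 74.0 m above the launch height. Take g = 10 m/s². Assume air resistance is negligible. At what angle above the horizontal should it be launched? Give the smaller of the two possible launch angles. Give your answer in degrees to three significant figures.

Trajectory: y = x tanθ − g x² (1 + tan²θ)/(2v₀²). With x = 276, y = 74.0, v₀ = 82.3, g = 10.0:
56.23 tan²θ − 276 tanθ + (130.2) = 0.
tanθ = [276 ± √(276² − 4 × 56.23 × (130.2))] / (2 × 56.23) = (276 ± 216.5) / 112.5, giving tanθ = 0.5288 or 4.379.
θ = 27.87° or 77.14°; the smaller is 27.87°.

27.9°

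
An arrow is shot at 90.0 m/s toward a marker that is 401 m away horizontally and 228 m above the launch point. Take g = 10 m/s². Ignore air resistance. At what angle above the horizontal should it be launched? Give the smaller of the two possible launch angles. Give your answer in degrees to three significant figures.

Trajectory: y = x tanθ − g x² (1 + tan²θ)/(2v₀²). With x = 401, y = 228, v₀ = 90.0, g = 10.0:
99.26 tan²θ − 401 tanθ + (327.3) = 0.
tanθ = [401 ± √(401² − 4 × 99.26 × (327.3))] / (2 × 99.26) = (401 ± 175.7) / 198.5, giving tanθ = 1.135 or 2.905.
θ = 48.62° or 71.00°; the smaller is 48.62°.

48.6°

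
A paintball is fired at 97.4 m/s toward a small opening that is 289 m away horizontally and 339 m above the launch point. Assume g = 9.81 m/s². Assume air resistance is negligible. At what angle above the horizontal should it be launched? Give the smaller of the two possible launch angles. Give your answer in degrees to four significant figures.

61.14°

Trajectory: y = x tanθ − g x² (1 + tan²θ)/(2v₀²). With x = 289, y = 339, v₀ = 97.4, g = 9.81:
43.18 tan²θ − 289 tanθ + (382.2) = 0.
tanθ = [289 ± √(289² − 4 × 43.18 × (382.2))] / (2 × 43.18) = (289 ± 132.3) / 86.37, giving tanθ = 1.814 or 4.878.
θ = 61.14° or 78.42°; the smaller is 61.14°.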